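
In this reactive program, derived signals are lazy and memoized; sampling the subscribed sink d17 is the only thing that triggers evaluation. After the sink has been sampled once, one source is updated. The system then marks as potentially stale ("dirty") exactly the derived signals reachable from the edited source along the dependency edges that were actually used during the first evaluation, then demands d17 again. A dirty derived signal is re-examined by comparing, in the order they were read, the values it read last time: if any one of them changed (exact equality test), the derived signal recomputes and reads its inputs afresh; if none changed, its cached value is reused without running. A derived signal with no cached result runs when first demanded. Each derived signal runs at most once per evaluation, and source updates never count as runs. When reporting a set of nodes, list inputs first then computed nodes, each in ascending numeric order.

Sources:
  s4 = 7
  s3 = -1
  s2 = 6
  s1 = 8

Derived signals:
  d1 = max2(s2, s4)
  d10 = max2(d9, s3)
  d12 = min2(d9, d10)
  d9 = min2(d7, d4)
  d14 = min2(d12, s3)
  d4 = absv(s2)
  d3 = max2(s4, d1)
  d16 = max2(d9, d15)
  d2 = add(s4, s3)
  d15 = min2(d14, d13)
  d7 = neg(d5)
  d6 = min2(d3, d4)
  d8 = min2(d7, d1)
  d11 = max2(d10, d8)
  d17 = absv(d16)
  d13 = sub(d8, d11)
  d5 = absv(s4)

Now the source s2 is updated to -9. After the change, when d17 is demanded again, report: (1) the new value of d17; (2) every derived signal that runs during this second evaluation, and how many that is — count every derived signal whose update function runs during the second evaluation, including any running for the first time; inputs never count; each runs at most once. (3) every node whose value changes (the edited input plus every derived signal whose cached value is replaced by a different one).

Demanding d17 again yields 7.
3 derived signals run: d1, d4, d9.
The nodes whose values change: s2, d4.
Note where the cutoff bites: d8 is checked, finds nothing changed, and keeps its cache.

First demand of the output computes:
  d1 = max2(6, 7) = 7
  d4 = absv(6) = 6
  d5 = absv(7) = 7
  d7 = neg(7) = -7
  d8 = min2(-7, 7) = -7
  d9 = min2(-7, 6) = -7
  d10 = max2(-7, -1) = -1
  d11 = max2(-1, -7) = -1
  d12 = min2(-7, -1) = -7
  d13 = sub(-7, -1) = -6
  d14 = min2(-7, -1) = -7
  d15 = min2(-7, -6) = -7
  d16 = max2(-7, -7) = -7
  d17 = absv(-7) = 7

After the edit, cleaning proceeds:
  d1: a read changed (s2 6->-9) — executes, giving 7 — identical to its old value.
  d4: a read changed (s2 6->-9) — executes, giving 9.
  d8: dirty, but its reads are unchanged (d7 unchanged, d1 unchanged); cached -7 stands.
  d9: a read changed (d4 6->9) — executes, giving -7 — identical to its old value.
  d10: dirty, but its reads are unchanged (d9 unchanged, s3 unchanged); cached -1 stands.
  d11: dirty, but its reads are unchanged (d10 unchanged, d8 unchanged); cached -1 stands.
  d12: dirty, but its reads are unchanged (d9 unchanged, d10 unchanged); cached -7 stands.
  d13: dirty, but its reads are unchanged (d8 unchanged, d11 unchanged); cached -6 stands.
  d14: dirty, but its reads are unchanged (d12 unchanged, s3 unchanged); cached -7 stands.
  d15: dirty, but its reads are unchanged (d14 unchanged, d13 unchanged); cached -7 stands.
  d16: dirty, but its reads are unchanged (d9 unchanged, d15 unchanged); cached -7 stands.
  d17: dirty, but its reads are unchanged (d16 unchanged); cached 7 stands.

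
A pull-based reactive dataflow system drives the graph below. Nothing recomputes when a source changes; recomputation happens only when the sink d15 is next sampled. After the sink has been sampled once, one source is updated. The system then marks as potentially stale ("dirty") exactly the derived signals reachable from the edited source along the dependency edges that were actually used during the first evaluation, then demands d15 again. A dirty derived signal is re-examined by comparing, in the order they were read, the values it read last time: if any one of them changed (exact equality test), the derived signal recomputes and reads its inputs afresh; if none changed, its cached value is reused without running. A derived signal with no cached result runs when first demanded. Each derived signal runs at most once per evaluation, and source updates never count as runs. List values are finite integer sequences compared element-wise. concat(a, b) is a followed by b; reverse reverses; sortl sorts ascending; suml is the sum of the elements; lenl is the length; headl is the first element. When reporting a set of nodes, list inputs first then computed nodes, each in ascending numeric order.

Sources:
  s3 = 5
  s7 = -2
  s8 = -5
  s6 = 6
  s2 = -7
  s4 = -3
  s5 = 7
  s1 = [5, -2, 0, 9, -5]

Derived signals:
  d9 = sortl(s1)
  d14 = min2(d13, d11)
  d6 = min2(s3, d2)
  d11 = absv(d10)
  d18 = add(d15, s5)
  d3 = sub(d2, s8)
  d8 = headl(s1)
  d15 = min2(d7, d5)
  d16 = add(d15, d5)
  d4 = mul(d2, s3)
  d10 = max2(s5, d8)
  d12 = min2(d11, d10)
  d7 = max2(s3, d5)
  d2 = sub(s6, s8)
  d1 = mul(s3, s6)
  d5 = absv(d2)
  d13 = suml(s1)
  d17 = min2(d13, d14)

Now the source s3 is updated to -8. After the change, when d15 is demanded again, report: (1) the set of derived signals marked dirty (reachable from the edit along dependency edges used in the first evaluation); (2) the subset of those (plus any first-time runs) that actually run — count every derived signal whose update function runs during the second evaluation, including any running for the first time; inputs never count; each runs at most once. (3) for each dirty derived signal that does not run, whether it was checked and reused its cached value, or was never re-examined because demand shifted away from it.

First evaluation (everything demanded from the output):
  d2 = sub(6, -5) = 11
  d5 = absv(11) = 11
  d7 = max2(5, 11) = 11
  d15 = min2(11, 11) = 11

Propagation after the edit:
  d7: runs — s3 5->-8; result 11 (same value as before).
  d15: checked — values it read are unchanged (d7 unchanged, d5 unchanged); reused cached 11 without running.

Key observation: the change is absorbed at d7 — it re-runs but produces the same value, and the output's value is unchanged.

Marked dirty: d7, d15.
Derived signals that run: d7 — 1 in total.
Checked but reused from cache: d15.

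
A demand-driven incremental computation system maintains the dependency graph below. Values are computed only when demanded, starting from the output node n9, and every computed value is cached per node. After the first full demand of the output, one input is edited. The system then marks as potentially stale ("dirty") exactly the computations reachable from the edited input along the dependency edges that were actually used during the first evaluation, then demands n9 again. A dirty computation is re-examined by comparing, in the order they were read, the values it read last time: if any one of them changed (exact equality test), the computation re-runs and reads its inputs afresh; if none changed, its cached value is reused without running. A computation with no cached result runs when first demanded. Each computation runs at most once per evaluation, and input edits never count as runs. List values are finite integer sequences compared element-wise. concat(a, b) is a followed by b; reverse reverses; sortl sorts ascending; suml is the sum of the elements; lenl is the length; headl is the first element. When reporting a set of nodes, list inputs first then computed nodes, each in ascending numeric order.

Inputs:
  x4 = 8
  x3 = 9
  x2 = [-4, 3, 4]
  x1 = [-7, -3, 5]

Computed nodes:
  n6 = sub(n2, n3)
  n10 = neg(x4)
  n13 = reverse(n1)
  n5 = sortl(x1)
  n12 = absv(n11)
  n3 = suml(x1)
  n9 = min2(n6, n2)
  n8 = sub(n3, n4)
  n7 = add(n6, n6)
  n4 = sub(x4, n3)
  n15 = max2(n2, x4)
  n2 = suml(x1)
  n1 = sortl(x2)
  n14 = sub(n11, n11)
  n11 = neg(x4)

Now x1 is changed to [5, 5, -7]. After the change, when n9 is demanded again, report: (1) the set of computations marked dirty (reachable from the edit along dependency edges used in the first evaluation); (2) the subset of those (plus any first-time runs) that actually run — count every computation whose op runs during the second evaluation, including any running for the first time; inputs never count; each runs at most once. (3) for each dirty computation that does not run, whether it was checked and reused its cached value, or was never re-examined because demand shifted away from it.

Marked dirty: n2, n3, n6, n9.
Computations that run: n2, n3, n6, n9 — 4 in total.
Every dirty computation ran.

First evaluation (everything demanded from the output):
  n2 = suml([-7, -3, 5]) = -5
  n3 = suml([-7, -3, 5]) = -5
  n6 = sub(-5, -5) = 0
  n9 = min2(0, -5) = -5

Propagation after the edit:
  n2: runs — x1 [-7, -3, 5]->[5, 5, -7]; result 3.
  n3: runs — x1 [-7, -3, 5]->[5, 5, -7]; result 3.
  n6: runs — n2 -5->3; n3 -5->3; result 0 (same value as before).
  n9: runs — n2 -5->3; result 0.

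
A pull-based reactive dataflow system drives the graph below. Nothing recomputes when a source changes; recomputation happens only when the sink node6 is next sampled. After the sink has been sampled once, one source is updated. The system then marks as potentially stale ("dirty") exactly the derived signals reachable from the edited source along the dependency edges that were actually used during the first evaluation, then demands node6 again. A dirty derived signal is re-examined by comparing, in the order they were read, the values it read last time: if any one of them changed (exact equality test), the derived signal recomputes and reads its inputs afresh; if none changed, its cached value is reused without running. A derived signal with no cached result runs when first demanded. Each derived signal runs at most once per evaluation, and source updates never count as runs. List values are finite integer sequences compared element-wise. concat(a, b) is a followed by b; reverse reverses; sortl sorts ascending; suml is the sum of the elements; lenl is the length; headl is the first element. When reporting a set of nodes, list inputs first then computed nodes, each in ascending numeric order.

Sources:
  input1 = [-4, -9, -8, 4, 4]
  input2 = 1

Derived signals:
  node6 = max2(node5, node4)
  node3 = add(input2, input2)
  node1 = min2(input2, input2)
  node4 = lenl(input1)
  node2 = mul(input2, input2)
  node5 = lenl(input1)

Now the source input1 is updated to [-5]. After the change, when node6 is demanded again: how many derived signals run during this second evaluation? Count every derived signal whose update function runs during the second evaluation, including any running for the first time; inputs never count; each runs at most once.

Derived signals that run: node4, node5, node6 — 3 in total.

First evaluation (everything demanded from the output):
  node4 = lenl([-4, -9, -8, 4, 4]) = 5
  node5 = lenl([-4, -9, -8, 4, 4]) = 5
  node6 = max2(5, 5) = 5

Propagation after the edit:
  node4: runs — input1 [-4, -9, -8, 4, 4]->[-5]; result 1.
  node5: runs — input1 [-4, -9, -8, 4, 4]->[-5]; result 1.
  node6: runs — node5 5->1; node4 5->1; result 1.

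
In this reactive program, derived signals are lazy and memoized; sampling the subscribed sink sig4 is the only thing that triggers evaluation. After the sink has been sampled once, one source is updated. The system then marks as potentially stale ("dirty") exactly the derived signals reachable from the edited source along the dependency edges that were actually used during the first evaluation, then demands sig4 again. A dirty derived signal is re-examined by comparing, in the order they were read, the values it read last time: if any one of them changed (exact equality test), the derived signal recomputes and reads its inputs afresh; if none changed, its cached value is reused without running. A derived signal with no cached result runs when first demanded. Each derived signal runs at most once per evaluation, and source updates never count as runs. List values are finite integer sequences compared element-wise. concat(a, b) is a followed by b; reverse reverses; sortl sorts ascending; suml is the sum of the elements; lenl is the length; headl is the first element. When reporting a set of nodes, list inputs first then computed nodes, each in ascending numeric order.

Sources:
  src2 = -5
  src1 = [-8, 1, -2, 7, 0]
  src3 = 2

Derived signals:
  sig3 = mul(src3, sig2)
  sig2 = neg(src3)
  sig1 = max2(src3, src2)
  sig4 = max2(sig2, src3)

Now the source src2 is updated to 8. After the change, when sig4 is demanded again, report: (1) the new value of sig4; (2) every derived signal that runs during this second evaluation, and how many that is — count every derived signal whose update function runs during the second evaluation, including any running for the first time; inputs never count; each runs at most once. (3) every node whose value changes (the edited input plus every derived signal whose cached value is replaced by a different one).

Demanding sig4 again yields 2.
0 derived signals run: none.
The nodes whose values change: src2.
Note the shortcut — src2 feeds only undemanded nodes, so no recomputation happens.

First demand of the output computes:
  sig2 = neg(2) = -2
  sig4 = max2(-2, 2) = 2

After the edit, cleaning proceeds:
  src2 only reaches undemanded nodes; the second demand re-runs nothing.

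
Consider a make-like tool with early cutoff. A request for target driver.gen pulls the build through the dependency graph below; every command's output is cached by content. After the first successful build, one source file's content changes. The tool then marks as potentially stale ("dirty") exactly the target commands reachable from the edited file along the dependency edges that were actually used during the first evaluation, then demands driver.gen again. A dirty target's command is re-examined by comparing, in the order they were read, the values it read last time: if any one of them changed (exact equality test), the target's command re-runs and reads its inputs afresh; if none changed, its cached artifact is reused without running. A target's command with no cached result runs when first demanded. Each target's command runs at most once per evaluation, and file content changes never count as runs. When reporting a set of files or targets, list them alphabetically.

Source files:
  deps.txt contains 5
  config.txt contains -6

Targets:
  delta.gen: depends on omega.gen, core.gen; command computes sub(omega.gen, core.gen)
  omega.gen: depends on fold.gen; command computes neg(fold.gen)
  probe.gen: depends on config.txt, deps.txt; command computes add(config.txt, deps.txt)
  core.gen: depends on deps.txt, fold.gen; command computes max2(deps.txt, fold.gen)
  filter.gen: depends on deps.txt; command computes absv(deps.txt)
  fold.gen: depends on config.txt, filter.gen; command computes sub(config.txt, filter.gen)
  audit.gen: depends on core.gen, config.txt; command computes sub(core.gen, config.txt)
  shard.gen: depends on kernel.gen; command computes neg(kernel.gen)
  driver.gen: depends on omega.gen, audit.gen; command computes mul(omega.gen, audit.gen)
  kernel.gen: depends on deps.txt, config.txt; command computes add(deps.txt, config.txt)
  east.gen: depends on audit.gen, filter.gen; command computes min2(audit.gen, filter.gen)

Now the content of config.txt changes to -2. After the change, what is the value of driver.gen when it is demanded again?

First demand of the output computes:
  filter.gen = absv(5) = 5
  fold.gen = sub(-6, 5) = -11
  core.gen = max2(5, -11) = 5
  audit.gen = sub(5, -6) = 11
  omega.gen = neg(-11) = 11
  driver.gen = mul(11, 11) = 121

After the edit, cleaning proceeds:
  fold.gen: a read changed (config.txt -6->-2) — executes, giving -7.
  core.gen: a read changed (fold.gen -11->-7) — executes, giving 5 — identical to its old value.
  audit.gen: a read changed (config.txt -6->-2) — executes, giving 7.
  omega.gen: a read changed (fold.gen -11->-7) — executes, giving 7.
  driver.gen: a read changed (omega.gen 11->7; audit.gen 11->7) — executes, giving 49.

Demanding driver.gen again yields 49.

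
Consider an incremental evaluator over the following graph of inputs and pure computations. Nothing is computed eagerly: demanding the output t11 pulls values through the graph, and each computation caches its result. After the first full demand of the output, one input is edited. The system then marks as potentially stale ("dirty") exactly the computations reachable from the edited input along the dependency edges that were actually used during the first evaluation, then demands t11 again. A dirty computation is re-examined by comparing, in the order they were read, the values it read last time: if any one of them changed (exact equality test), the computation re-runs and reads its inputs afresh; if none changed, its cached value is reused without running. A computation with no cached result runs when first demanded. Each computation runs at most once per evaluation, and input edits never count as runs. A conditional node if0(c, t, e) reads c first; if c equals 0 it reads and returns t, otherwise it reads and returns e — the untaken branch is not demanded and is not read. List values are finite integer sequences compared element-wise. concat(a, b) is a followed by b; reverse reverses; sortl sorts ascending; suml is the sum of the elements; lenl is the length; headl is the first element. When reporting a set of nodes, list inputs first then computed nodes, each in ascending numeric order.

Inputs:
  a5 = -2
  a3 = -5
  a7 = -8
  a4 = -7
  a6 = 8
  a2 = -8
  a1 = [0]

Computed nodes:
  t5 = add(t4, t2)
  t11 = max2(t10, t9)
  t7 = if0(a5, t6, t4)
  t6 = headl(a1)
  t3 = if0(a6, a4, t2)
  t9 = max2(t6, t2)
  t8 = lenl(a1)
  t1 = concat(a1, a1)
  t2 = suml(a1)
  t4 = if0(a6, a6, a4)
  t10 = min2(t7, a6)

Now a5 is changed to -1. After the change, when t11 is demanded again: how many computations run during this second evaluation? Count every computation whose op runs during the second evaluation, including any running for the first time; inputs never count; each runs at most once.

Initial pass — values computed on the first demand:
  t2 = suml([0]) = 0
  t4 = if0(a6=8 -> else branch a4) = -7
  t6 = headl([0]) = 0
  t7 = if0(a5=-2 -> else branch t4) = -7
  t9 = max2(0, 0) = 0
  t10 = min2(-7, 8) = -7
  t11 = max2(-7, 0) = 0

Second demand — change propagation:
  t7: re-runs because a5 -2->-1; new result -7 (unchanged).
  t10: re-examined; everything it read last time is the same (t7 unchanged, a6 unchanged) — cache -7 kept, no run.
  t11: re-examined; everything it read last time is the same (t10 unchanged, t9 unchanged) — cache 0 kept, no run.

The important point: t7 recomputes to an identical value, and the output ends up unchanged.

Run set: t7 (1 run).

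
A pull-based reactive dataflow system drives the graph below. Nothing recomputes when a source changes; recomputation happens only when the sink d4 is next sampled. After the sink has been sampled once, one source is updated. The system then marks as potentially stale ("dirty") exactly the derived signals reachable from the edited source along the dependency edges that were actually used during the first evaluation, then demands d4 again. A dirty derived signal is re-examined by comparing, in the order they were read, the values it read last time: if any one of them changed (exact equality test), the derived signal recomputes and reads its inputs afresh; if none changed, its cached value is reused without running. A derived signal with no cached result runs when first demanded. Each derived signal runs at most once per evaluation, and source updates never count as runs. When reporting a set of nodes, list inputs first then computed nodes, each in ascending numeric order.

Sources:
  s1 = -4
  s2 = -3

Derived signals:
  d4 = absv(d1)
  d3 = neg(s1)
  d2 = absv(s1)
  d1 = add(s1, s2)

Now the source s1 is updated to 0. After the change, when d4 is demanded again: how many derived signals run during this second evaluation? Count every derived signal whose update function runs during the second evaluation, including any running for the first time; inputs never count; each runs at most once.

Derived signals that run: d1, d4 — 2 in total.

First evaluation (everything demanded from the output):
  d1 = add(-4, -3) = -7
  d4 = absv(-7) = 7

Propagation after the edit:
  d1: runs — s1 -4->0; result -3.
  d4: runs — d1 -7->-3; result 3.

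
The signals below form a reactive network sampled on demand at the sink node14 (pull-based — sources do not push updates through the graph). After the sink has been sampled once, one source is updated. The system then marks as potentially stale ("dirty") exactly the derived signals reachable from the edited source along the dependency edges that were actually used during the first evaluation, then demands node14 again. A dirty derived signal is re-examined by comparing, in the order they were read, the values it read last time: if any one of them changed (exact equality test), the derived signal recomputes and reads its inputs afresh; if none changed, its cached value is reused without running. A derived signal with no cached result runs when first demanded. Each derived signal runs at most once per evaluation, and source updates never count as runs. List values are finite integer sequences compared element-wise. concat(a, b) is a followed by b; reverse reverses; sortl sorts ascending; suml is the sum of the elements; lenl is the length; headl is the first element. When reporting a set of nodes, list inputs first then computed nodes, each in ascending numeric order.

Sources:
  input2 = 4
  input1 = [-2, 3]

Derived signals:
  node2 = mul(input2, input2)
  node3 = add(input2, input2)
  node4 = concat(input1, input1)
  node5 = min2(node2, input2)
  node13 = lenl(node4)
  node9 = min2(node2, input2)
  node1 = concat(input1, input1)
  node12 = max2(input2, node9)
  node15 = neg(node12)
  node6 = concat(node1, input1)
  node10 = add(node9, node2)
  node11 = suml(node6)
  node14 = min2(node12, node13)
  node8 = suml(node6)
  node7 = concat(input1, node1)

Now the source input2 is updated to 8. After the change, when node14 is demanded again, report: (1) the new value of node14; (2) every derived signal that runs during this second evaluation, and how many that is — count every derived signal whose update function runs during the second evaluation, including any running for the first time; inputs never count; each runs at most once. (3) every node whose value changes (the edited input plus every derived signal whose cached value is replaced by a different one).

node14 now evaluates to 4.
Run set: node2, node9, node12, node14 (4 run).
Changed values: input2, node2, node9, node12.

Initial pass — values computed on the first demand:
  node2 = mul(4, 4) = 16
  node4 = concat([-2, 3], [-2, 3]) = [-2, 3, -2, 3]
  node9 = min2(16, 4) = 4
  node12 = max2(4, 4) = 4
  node13 = lenl([-2, 3, -2, 3]) = 4
  node14 = min2(4, 4) = 4

Second demand — change propagation:
  node2: re-runs because input2 4->8; input2 4->8; new result 64.
  node9: re-runs because node2 16->64; input2 4->8; new result 8.
  node12: re-runs because input2 4->8; node9 4->8; new result 8.
  node14: re-runs because node12 4->8; new result 4 (unchanged).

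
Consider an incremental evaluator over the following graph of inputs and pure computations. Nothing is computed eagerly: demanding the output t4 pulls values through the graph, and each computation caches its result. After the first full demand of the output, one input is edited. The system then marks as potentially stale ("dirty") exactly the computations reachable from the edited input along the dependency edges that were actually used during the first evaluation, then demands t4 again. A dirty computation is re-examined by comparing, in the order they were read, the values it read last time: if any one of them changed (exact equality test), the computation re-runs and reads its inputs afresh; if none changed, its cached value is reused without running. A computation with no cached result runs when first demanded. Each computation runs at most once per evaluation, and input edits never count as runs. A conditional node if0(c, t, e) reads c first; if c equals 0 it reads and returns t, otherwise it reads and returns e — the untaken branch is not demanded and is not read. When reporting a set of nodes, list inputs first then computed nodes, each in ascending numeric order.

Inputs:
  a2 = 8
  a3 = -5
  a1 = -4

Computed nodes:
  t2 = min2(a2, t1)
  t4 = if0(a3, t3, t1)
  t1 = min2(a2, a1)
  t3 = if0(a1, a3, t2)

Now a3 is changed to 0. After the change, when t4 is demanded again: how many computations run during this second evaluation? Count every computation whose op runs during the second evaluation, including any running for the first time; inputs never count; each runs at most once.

Run set: t2, t3, t4 (3 run).
The important point: the flipped condition pulls in fresh nodes; t2, t3 run for the first time.

Initial pass — values computed on the first demand:
  t1 = min2(8, -4) = -4
  t4 = if0(a3=-5 -> else branch t1) = -4

Second demand — change propagation:
  t2: newly demanded (no cache) — executes and yields -4.
  t3: newly demanded (no cache) — executes and yields -4.
  t4: re-runs because a3 -5->0; new result -4 (unchanged).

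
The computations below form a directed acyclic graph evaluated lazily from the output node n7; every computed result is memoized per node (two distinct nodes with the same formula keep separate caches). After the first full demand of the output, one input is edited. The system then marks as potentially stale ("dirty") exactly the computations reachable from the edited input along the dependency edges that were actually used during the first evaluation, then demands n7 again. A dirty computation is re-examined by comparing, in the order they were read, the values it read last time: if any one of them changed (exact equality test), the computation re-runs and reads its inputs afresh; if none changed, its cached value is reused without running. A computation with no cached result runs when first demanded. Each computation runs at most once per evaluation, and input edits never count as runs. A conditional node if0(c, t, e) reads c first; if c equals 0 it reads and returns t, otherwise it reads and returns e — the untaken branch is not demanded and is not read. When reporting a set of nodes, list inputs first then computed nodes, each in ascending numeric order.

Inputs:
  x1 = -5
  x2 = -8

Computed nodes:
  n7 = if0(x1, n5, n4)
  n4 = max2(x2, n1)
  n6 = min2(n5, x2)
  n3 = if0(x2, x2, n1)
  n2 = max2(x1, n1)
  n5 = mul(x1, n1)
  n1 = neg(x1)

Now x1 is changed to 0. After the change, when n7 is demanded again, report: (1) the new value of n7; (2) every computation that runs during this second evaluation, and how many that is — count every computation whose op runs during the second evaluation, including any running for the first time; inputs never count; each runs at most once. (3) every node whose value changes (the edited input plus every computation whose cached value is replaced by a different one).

First demand of the output computes:
  n1 = neg(-5) = 5
  n4 = max2(-8, 5) = 5
  n7 = if0(x1=-5 -> else branch n4) = 5

After the edit, cleaning proceeds:
  n1: a read changed (x1 -5->0) — executes, giving 0.
  n4: stays stale; no demand reaches it after the flip.
  n5: had never run; runs now, result 0.
  n7: a read changed (x1 -5->0) — executes, giving 0.

Note the branch switch — demand abandons n4, which is never re-examined.

Demanding n7 again yields 0.
3 computations run: n1, n5, n7.
The nodes whose values change: x1, n1, n7.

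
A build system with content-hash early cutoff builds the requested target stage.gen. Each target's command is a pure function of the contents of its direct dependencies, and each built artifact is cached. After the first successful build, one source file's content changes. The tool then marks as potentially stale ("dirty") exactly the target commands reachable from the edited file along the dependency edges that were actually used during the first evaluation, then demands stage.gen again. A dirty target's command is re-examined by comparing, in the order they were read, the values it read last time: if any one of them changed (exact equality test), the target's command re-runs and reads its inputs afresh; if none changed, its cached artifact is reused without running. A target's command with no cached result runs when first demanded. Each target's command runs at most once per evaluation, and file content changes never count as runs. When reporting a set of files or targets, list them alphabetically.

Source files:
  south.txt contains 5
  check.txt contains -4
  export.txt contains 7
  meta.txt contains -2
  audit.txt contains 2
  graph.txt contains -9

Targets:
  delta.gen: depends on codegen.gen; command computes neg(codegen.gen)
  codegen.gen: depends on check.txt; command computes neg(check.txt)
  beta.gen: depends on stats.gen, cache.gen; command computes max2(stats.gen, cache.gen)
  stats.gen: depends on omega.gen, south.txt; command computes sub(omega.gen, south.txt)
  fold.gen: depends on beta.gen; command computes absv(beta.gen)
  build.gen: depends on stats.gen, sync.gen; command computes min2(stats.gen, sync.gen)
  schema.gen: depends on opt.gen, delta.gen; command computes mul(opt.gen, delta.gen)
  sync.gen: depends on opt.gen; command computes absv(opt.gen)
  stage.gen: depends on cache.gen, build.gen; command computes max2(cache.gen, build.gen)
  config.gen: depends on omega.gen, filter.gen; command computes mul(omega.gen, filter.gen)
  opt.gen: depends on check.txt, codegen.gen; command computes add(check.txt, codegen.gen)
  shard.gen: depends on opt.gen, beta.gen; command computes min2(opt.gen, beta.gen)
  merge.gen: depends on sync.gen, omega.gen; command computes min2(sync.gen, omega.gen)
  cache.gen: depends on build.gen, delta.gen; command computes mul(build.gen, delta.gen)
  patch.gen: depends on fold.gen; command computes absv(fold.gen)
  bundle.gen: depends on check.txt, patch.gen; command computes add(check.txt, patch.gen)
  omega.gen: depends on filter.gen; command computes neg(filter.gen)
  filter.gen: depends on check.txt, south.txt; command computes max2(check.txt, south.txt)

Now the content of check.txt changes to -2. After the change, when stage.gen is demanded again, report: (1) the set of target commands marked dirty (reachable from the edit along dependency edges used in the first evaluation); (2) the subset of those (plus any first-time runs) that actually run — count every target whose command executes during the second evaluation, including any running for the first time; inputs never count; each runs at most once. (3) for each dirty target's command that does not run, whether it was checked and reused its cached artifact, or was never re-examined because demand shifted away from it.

Marked dirty: build.gen, cache.gen, codegen.gen, delta.gen, filter.gen, omega.gen, opt.gen, stage.gen, stats.gen, sync.gen.
Target commands that run: cache.gen, codegen.gen, delta.gen, filter.gen, opt.gen, stage.gen — 6 in total.
Checked but reused from cache: build.gen, omega.gen, stats.gen, sync.gen.
Key observation: the cutoff stops propagation at omega.gen — its inputs' values are unchanged, so it reuses its cache.

First evaluation (everything demanded from the output):
  codegen.gen = neg(-4) = 4
  delta.gen = neg(4) = -4
  filter.gen = max2(-4, 5) = 5
  omega.gen = neg(5) = -5
  opt.gen = add(-4, 4) = 0
  stats.gen = sub(-5, 5) = -10
  sync.gen = absv(0) = 0
  build.gen = min2(-10, 0) = -10
  cache.gen = mul(-10, -4) = 40
  stage.gen = max2(40, -10) = 40

Propagation after the edit:
  codegen.gen: runs — check.txt -4->-2; result 2.
  delta.gen: runs — codegen.gen 4->2; result -2.
  filter.gen: runs — check.txt -4->-2; result 5 (same value as before).
  omega.gen: checked — values it read are unchanged (filter.gen unchanged); reused cached -5 without running.
  opt.gen: runs — check.txt -4->-2; codegen.gen 4->2; result 0 (same value as before).
  stats.gen: checked — values it read are unchanged (omega.gen unchanged, south.txt unchanged); reused cached -10 without running.
  sync.gen: checked — values it read are unchanged (opt.gen unchanged); reused cached 0 without running.
  build.gen: checked — values it read are unchanged (stats.gen unchanged, sync.gen unchanged); reused cached -10 without running.
  cache.gen: runs — delta.gen -4->-2; result 20.
  stage.gen: runs — cache.gen 40->20; result 20.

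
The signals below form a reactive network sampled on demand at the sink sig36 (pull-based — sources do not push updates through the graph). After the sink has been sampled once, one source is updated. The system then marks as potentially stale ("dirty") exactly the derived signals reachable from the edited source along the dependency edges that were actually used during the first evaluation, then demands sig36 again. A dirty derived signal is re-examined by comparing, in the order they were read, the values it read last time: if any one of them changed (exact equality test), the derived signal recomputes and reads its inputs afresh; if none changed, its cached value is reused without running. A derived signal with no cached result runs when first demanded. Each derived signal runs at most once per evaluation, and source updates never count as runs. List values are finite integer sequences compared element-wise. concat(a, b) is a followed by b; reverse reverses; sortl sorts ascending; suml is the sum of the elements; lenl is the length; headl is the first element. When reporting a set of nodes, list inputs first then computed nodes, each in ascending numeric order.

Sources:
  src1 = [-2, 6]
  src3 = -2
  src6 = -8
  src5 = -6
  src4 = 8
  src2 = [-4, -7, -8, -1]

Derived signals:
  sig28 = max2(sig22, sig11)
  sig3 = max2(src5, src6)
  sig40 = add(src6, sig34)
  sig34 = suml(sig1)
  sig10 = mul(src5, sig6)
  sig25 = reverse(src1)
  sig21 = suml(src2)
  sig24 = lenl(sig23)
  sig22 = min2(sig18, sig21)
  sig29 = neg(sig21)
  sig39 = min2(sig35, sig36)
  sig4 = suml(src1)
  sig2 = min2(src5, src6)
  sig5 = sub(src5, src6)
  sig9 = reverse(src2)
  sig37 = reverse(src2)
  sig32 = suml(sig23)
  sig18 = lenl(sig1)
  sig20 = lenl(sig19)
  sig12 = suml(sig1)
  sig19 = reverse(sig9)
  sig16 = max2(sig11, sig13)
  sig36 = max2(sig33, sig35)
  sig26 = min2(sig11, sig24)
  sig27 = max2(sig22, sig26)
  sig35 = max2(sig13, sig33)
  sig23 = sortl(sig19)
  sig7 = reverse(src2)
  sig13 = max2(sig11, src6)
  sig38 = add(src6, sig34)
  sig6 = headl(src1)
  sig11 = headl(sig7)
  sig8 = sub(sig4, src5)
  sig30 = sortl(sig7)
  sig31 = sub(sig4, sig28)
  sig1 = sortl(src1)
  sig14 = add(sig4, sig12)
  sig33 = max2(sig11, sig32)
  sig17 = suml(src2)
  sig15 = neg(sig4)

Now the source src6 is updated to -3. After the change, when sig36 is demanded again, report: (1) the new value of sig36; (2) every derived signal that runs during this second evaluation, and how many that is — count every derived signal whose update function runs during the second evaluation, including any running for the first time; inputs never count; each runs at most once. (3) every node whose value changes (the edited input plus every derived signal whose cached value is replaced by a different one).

sig36 now evaluates to -1.
Run set: sig13 (1 run).
Changed values: src6.
The important point: sig13 recomputes to an identical value, and the output ends up unchanged.

Initial pass — values computed on the first demand:
  sig7 = reverse([-4, -7, -8, -1]) = [-1, -8, -7, -4]
  sig9 = reverse([-4, -7, -8, -1]) = [-1, -8, -7, -4]
  sig11 = headl([-1, -8, -7, -4]) = -1
  sig13 = max2(-1, -8) = -1
  sig19 = reverse([-1, -8, -7, -4]) = [-4, -7, -8, -1]
  sig23 = sortl([-4, -7, -8, -1]) = [-8, -7, -4, -1]
  sig32 = suml([-8, -7, -4, -1]) = -20
  sig33 = max2(-1, -20) = -1
  sig35 = max2(-1, -1) = -1
  sig36 = max2(-1, -1) = -1

Second demand — change propagation:
  sig13: re-runs because src6 -8->-3; new result -1 (unchanged).
  sig35: re-examined; everything it read last time is the same (sig13 unchanged, sig33 unchanged) — cache -1 kept, no run.
  sig36: re-examined; everything it read last time is the same (sig33 unchanged, sig35 unchanged) — cache -1 kept, no run.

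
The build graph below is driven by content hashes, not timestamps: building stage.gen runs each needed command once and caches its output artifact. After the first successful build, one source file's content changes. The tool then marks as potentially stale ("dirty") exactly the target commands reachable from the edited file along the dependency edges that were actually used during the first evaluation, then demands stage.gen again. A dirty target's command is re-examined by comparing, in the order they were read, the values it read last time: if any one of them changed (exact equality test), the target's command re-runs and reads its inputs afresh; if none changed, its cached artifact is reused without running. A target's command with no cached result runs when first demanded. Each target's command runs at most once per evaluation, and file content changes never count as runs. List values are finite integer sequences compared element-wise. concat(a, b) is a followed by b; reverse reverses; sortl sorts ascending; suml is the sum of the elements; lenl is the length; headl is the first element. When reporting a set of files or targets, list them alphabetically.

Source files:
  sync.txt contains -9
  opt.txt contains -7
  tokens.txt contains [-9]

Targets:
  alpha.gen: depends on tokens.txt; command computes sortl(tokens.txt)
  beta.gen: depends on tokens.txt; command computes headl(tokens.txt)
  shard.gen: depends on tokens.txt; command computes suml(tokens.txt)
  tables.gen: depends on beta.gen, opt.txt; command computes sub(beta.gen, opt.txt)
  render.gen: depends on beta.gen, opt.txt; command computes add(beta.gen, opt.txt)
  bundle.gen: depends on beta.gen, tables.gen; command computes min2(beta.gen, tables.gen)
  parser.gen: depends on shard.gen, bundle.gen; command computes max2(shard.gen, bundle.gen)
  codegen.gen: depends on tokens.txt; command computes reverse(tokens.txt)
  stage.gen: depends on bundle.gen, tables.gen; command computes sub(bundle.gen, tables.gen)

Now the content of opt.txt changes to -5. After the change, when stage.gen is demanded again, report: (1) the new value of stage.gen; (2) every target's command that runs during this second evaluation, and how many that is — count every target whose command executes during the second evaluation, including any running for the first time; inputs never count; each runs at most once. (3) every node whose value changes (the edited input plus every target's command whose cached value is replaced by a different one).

stage.gen now evaluates to -5.
Run set: bundle.gen, stage.gen, tables.gen (3 run).
Changed values: opt.txt, stage.gen, tables.gen.

Initial pass — values computed on the first demand:
  beta.gen = headl([-9]) = -9
  tables.gen = sub(-9, -7) = -2
  bundle.gen = min2(-9, -2) = -9
  stage.gen = sub(-9, -2) = -7

Second demand — change propagation:
  tables.gen: re-runs because opt.txt -7->-5; new result -4.
  bundle.gen: re-runs because tables.gen -2->-4; new result -9 (unchanged).
  stage.gen: re-runs because tables.gen -2->-4; new result -5.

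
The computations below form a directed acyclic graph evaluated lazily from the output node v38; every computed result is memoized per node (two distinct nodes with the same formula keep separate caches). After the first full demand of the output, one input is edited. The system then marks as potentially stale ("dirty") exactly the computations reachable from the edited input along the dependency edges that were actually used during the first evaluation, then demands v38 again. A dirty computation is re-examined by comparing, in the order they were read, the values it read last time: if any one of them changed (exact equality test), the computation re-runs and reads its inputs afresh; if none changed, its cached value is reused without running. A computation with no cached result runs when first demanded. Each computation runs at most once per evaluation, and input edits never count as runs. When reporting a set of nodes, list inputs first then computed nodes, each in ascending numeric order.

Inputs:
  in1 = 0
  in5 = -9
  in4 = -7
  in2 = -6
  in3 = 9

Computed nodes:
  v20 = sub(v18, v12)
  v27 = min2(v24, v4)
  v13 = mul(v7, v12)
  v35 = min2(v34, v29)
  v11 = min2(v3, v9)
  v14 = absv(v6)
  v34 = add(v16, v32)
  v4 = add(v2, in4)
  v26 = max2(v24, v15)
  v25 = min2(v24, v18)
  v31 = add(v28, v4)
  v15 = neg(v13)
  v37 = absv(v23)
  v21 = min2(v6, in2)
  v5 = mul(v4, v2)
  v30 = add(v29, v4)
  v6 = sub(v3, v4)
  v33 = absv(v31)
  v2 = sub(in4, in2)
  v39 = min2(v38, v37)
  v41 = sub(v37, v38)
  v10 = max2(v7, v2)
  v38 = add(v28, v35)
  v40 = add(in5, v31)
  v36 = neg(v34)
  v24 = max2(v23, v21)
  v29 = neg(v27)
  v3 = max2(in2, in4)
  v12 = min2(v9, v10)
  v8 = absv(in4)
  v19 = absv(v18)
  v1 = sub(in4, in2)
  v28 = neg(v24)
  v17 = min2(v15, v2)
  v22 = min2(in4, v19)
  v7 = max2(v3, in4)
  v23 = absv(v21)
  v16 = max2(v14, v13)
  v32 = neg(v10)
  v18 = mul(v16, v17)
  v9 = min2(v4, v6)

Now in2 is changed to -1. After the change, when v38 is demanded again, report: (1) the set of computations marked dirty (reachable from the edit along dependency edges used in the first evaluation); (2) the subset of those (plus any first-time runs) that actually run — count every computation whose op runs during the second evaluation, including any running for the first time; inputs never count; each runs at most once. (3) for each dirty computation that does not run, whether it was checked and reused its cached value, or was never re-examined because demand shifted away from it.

The edit dirties: v2, v3, v4, v6, v7, v9, v10, v12, v13, v14, v16, v21, v23, v24, v27, v28, v29, v32, v34, v35, v38.
20 computations run: v2, v3, v4, v6, v7, v9, v10, v12, v13, v14, v16, v21, v23, v24, v27, v28, v29, v34, v35, v38.
Cache hits after checking: v32.
Note where the cutoff bites: v32 is checked, finds nothing changed, and keeps its cache.

First demand of the output computes:
  v2 = sub(-7, -6) = -1
  v3 = max2(-6, -7) = -6
  v4 = add(-1, -7) = -8
  v6 = sub(-6, -8) = 2
  v7 = max2(-6, -7) = -6
  v9 = min2(-8, 2) = -8
  v10 = max2(-6, -1) = -1
  v12 = min2(-8, -1) = -8
  v13 = mul(-6, -8) = 48
  v14 = absv(2) = 2
  v16 = max2(2, 48) = 48
  v21 = min2(2, -6) = -6
  v23 = absv(-6) = 6
  v24 = max2(6, -6) = 6
  v27 = min2(6, -8) = -8
  v28 = neg(6) = -6
  v29 = neg(-8) = 8
  v32 = neg(-1) = 1
  v34 = add(48, 1) = 49
  v35 = min2(49, 8) = 8
  v38 = add(-6, 8) = 2

After the edit, cleaning proceeds:
  v2: a read changed (in2 -6->-1) — executes, giving -6.
  v3: a read changed (in2 -6->-1) — executes, giving -1.
  v4: a read changed (v2 -1->-6) — executes, giving -13.
  v6: a read changed (v3 -6->-1; v4 -8->-13) — executes, giving 12.
  v7: a read changed (v3 -6->-1) — executes, giving -1.
  v9: a read changed (v4 -8->-13; v6 2->12) — executes, giving -13.
  v10: a read changed (v7 -6->-1; v2 -1->-6) — executes, giving -1 — identical to its old value.
  v12: a read changed (v9 -8->-13) — executes, giving -13.
  v13: a read changed (v7 -6->-1; v12 -8->-13) — executes, giving 13.
  v14: a read changed (v6 2->12) — executes, giving 12.
  v16: a read changed (v14 2->12; v13 48->13) — executes, giving 13.
  v21: a read changed (v6 2->12; in2 -6->-1) — executes, giving -1.
  v23: a read changed (v21 -6->-1) — executes, giving 1.
  v24: a read changed (v23 6->1; v21 -6->-1) — executes, giving 1.
  v27: a read changed (v24 6->1; v4 -8->-13) — executes, giving -13.
  v28: a read changed (v24 6->1) — executes, giving -1.
  v29: a read changed (v27 -8->-13) — executes, giving 13.
  v32: dirty, but its reads are unchanged (v10 unchanged); cached 1 stands.
  v34: a read changed (v16 48->13) — executes, giving 14.
  v35: a read changed (v34 49->14; v29 8->13) — executes, giving 13.
  v38: a read changed (v28 -6->-1; v35 8->13) — executes, giving 12.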